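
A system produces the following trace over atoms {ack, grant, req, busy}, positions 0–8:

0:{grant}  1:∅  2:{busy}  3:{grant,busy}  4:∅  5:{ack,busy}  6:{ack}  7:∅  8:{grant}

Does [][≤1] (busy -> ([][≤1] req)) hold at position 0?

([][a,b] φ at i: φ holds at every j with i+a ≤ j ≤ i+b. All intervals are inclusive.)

Check (busy -> ([][≤1] req)) at every j in [0,1]:
  j=0: antecedent false → ✓
  j=1: antecedent false → ✓
All positions satisfy it → formula holds.

Holds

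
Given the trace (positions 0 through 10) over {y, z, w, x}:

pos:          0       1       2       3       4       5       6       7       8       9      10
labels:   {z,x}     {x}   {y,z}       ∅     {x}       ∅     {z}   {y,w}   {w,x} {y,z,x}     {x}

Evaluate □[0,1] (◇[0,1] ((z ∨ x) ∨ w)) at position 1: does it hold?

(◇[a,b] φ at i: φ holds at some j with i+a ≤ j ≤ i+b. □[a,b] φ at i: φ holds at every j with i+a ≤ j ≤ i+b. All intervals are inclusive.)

Holds

Check ◇[0,1] ((z ∨ x) ∨ w) at every j in [1,2]:
  j=1: holds (witness at 1)
  j=2: holds (witness at 2)
All positions satisfy it → formula holds.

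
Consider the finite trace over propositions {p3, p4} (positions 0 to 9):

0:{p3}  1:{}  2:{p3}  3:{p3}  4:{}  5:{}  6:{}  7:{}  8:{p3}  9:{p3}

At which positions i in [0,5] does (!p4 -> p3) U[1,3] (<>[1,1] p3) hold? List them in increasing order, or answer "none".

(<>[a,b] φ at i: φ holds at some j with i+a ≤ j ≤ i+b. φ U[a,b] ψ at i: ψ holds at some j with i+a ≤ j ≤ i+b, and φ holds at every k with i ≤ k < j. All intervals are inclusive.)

0

Evaluate at each i in [0,5]:
  i=0: ✓ (rhs at j=1; lhs holds on [0,0])
  i=1: ✗ (lhs fails at k=1 before rhs at j=2)
  i=2: ✗ (no rhs in [3,5])
  i=3: ✗ (no rhs in [4,6])
  i=4: ✗ (lhs fails at k=4 before rhs at j=7)
  i=5: ✗ (lhs fails at k=5 before rhs at j=7)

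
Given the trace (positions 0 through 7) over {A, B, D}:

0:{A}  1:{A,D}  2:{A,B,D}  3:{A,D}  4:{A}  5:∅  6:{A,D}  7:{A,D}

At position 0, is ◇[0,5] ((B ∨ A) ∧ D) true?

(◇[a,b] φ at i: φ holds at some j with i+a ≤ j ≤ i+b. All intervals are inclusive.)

Holds

Check ((B ∨ A) ∧ D) at each j in [0,5]:
  j=0: false
  j=1: true
  j=2: true
  j=3: true
  j=4: false
  j=5: false
Found at j=1 → formula holds.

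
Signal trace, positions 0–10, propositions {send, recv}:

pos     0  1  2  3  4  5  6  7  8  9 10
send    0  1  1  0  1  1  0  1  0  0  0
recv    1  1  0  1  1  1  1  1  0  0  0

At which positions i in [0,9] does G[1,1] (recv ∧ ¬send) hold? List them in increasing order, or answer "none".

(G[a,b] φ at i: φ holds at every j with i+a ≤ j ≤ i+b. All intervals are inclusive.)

Evaluate at each i in [0,9]:
  i=0: ✗ (fails at j=1)
  i=1: ✗ (fails at j=2)
  i=2: ✓ (all of [3,3])
  i=3: ✗ (fails at j=4)
  i=4: ✗ (fails at j=5)
  i=5: ✓ (all of [6,6])
  i=6: ✗ (fails at j=7)
  i=7: ✗ (fails at j=8)
  i=8: ✗ (fails at j=9)
  i=9: ✗ (fails at j=10)

2, 5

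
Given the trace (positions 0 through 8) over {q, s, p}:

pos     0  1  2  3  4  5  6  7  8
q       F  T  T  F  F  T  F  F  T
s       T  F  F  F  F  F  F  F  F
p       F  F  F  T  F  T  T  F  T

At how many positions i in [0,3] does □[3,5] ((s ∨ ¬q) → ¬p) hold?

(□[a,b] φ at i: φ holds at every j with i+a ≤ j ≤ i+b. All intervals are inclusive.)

Evaluate at each i in [0,3]:
  i=0: ✗ (fails at j=3)
  i=1: ✗ (fails at j=6)
  i=2: ✗ (fails at j=6)
  i=3: ✗ (fails at j=6)
Positions where it holds: {} → 0.

0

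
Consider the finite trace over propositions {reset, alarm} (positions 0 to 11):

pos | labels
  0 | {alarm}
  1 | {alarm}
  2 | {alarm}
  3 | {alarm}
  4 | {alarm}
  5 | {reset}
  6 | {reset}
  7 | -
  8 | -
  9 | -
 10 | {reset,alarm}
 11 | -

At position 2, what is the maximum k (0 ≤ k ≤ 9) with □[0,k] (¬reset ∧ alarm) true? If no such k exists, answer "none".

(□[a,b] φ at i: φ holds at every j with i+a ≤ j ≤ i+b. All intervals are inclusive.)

(¬reset ∧ alarm) must hold from j=2 onward; find where it first fails.
  j=2: holds
  j=3: holds
  j=4: holds
  j=5: fails
Holds on [2,4], so largest k = 2.

2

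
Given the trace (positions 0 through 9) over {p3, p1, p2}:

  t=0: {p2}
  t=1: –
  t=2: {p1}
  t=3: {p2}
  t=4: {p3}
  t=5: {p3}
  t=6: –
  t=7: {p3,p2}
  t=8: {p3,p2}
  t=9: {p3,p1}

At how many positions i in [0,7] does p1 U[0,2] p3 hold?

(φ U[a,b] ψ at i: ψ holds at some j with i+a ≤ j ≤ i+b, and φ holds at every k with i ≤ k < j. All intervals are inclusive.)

Evaluate at each i in [0,7]:
  i=0: ✗ (no rhs in [0,2])
  i=1: ✗ (no rhs in [1,3])
  i=2: ✗ (lhs fails at k=3 before rhs at j=4)
  i=3: ✗ (lhs fails at k=3 before rhs at j=4)
  i=4: ✓ (rhs at j=4)
  i=5: ✓ (rhs at j=5)
  i=6: ✗ (lhs fails at k=6 before rhs at j=7)
  i=7: ✓ (rhs at j=7)
Positions where it holds: {4, 5, 7} → 3.

3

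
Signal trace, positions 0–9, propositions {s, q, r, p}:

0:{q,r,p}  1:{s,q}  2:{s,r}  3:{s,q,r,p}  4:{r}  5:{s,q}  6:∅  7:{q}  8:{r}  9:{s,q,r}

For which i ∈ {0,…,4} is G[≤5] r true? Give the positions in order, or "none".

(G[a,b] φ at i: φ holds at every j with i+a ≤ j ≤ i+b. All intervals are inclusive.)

Evaluate at each i in [0,4]:
  i=0: ✗ (fails at j=1)
  i=1: ✗ (fails at j=1)
  i=2: ✗ (fails at j=5)
  i=3: ✗ (fails at j=5)
  i=4: ✗ (fails at j=5)

none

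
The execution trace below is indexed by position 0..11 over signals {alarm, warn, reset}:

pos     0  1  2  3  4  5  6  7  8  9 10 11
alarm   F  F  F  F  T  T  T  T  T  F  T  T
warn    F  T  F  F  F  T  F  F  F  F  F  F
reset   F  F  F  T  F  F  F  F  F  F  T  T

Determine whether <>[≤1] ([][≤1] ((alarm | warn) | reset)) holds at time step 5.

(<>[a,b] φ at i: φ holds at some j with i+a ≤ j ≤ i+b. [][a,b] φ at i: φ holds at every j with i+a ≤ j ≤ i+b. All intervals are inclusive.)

Check [][≤1] ((alarm | warn) | reset) at each j in [5,6]:
  j=5: holds on [5,6]
  j=6: holds on [6,7]
Found at j=5 → formula holds.

True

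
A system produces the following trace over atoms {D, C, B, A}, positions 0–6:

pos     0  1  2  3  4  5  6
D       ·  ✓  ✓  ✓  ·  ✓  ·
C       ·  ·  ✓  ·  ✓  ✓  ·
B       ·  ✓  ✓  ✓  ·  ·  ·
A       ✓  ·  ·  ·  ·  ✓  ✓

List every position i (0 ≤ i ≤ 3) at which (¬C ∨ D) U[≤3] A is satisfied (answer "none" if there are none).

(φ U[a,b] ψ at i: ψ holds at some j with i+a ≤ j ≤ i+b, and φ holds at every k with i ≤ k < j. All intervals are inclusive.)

0

Evaluate at each i in [0,3]:
  i=0: ✓ (rhs at j=0)
  i=1: ✗ (no rhs in [1,4])
  i=2: ✗ (lhs fails at k=4 before rhs at j=5)
  i=3: ✗ (lhs fails at k=4 before rhs at j=5)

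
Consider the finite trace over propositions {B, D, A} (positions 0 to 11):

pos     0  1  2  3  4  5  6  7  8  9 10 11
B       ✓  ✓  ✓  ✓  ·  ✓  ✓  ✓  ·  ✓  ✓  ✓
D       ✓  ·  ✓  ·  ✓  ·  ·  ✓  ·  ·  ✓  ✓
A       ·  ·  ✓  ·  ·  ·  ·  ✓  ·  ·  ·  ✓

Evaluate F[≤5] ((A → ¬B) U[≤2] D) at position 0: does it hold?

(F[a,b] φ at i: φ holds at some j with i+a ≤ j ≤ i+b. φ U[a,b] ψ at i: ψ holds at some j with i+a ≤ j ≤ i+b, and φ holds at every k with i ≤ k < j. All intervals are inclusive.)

Check ((A → ¬B) U[≤2] D) at each j in [0,5]:
  j=0: holds
  j=1: holds
  j=2: holds
  j=3: holds
  j=4: holds
  j=5: holds
Found at j=0 → formula holds.

Yes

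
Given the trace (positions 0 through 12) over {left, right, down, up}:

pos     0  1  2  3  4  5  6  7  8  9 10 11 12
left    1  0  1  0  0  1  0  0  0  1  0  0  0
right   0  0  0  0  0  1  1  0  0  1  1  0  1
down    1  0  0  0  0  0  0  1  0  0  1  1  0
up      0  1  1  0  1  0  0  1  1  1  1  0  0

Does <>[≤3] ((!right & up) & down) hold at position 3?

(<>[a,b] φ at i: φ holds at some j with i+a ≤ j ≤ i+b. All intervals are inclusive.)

Check ((!right & up) & down) at each j in [3,6]:
  j=3: false
  j=4: false
  j=5: false
  j=6: false
No position in the window satisfies it → formula fails.

False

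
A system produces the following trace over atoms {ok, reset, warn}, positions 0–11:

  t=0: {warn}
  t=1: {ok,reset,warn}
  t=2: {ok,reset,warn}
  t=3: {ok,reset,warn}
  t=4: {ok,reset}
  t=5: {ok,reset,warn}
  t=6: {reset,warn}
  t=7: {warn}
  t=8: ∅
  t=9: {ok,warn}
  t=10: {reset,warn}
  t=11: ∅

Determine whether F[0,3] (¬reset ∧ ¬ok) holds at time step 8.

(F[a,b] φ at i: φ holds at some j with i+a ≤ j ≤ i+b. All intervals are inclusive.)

Check (¬reset ∧ ¬ok) at each j in [8,11]:
  j=8: true
  j=9: false
  j=10: false
  j=11: true
Found at j=8 → formula holds.

True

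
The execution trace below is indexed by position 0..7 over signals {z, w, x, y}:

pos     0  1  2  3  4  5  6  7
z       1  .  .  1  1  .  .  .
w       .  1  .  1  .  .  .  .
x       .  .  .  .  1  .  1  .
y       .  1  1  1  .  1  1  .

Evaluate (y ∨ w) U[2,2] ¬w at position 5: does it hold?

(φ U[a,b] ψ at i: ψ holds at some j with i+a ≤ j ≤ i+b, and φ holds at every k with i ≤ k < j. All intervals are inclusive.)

Need some j in [7,7] with ¬w, and (y ∨ w) at every k in [5,j-1].
  j=7: ¬w holds; (y ∨ w) holds at every k in [5,6] → satisfied.

True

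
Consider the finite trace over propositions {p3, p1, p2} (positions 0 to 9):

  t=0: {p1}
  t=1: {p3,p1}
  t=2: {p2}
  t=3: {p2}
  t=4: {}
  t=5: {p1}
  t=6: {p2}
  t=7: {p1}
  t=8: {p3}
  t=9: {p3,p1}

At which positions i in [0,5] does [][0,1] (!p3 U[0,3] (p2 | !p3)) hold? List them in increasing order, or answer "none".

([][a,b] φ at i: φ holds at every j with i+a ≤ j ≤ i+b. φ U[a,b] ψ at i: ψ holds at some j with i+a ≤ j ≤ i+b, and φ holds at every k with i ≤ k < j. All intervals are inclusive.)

Evaluate at each i in [0,5]:
  i=0: ✗ (fails at j=1)
  i=1: ✗ (fails at j=1)
  i=2: ✓ (all of [2,3])
  i=3: ✓ (all of [3,4])
  i=4: ✓ (all of [4,5])
  i=5: ✓ (all of [5,6])

2, 3, 4, 5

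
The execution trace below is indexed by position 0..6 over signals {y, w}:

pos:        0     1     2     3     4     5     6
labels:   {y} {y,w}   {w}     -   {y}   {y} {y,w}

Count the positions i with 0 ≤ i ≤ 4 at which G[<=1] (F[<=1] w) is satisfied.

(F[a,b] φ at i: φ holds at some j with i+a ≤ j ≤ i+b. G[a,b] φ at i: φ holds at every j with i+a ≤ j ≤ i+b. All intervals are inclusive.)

Evaluate at each i in [0,4]:
  i=0: ✓ (all of [0,1])
  i=1: ✓ (all of [1,2])
  i=2: ✗ (fails at j=3)
  i=3: ✗ (fails at j=3)
  i=4: ✗ (fails at j=4)
Positions where it holds: {0, 1} → 2.

2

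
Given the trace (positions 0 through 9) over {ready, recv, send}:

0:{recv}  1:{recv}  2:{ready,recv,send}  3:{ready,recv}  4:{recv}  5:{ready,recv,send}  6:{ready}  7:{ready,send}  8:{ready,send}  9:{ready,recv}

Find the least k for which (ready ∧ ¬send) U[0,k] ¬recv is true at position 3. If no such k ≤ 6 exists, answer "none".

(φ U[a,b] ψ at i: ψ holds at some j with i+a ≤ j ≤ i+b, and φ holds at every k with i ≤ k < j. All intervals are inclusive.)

Need earliest j ≥ 3 with ¬recv, and (ready ∧ ¬send) at every k in [3,j-1].
  j=3: rhs fails.
  j=4: rhs fails.
  j=5: rhs fails.
  j=6: rhs holds but lhs fails at k=4.
  j=7: rhs holds but lhs fails at k=4.
  j=8: rhs holds but lhs fails at k=4.
  j=9: rhs fails.
No witness within the range → none.

none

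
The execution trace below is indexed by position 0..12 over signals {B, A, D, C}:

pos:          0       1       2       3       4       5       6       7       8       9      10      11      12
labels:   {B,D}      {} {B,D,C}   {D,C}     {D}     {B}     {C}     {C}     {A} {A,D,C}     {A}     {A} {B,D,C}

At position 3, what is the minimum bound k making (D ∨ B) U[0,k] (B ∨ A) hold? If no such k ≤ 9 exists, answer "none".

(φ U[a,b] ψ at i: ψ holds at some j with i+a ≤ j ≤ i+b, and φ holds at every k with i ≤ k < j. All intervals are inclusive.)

2

Need earliest j ≥ 3 with (B ∨ A), and (D ∨ B) at every k in [3,j-1].
  j=3: rhs fails.
  j=4: rhs fails.
  j=5: rhs holds; lhs holds on [3,4]. k = 2.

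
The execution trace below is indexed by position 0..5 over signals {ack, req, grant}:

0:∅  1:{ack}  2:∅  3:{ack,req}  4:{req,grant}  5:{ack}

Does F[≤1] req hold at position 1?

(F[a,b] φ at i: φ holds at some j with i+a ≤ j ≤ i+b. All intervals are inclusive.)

False

Check req at each j in [1,2]:
  j=1: false
  j=2: false
No position in the window satisfies it → formula fails.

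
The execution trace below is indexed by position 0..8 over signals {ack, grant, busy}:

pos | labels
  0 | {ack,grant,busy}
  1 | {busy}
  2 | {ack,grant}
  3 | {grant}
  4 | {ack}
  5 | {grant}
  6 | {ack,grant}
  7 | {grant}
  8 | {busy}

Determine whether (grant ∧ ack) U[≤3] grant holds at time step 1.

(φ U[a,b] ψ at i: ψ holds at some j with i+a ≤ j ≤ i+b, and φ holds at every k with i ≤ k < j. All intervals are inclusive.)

False

Need some j in [1,4] with grant, and (grant ∧ ack) at every k in [1,j-1].
  j=1: grant false.
  j=2: grant holds, but (grant ∧ ack) fails at k=1 → not this j.
  j=3: grant holds, but (grant ∧ ack) fails at k=1 → not this j.
  j=4: grant false.
No j in the window works → until fails.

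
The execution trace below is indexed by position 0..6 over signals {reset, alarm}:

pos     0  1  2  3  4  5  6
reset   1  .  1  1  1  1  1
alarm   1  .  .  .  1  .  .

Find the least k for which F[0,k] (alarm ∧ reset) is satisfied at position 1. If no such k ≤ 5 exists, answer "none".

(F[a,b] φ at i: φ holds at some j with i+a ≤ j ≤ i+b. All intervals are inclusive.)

3

Scan j = 1,2,… for (alarm ∧ reset):
  j=1: fails
  j=2: fails
  j=3: fails
  j=4: holds
First hit at j=4, so smallest k = 4-1 = 3.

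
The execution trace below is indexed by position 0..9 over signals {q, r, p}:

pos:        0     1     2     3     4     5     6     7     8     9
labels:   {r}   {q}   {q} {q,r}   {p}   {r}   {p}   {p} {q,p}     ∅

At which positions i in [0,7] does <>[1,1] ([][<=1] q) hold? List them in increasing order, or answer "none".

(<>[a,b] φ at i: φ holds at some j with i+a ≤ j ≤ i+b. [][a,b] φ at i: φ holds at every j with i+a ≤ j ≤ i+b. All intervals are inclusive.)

Evaluate at each i in [0,7]:
  i=0: ✓ (witness j=1)
  i=1: ✓ (witness j=2)
  i=2: ✗ (none in [3,3])
  i=3: ✗ (none in [4,4])
  i=4: ✗ (none in [5,5])
  i=5: ✗ (none in [6,6])
  i=6: ✗ (none in [7,7])
  i=7: ✗ (none in [8,8])

0, 1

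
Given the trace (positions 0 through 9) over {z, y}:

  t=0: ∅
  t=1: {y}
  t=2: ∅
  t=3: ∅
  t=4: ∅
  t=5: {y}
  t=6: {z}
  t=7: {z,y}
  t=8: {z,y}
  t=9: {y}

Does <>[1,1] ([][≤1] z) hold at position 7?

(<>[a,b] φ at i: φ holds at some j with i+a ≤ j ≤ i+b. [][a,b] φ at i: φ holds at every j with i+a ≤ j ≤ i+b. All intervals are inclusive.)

Check [][≤1] z at each j in [8,8]:
  j=8: fails at 9
No position in the window satisfies it → formula fails.

Does not hold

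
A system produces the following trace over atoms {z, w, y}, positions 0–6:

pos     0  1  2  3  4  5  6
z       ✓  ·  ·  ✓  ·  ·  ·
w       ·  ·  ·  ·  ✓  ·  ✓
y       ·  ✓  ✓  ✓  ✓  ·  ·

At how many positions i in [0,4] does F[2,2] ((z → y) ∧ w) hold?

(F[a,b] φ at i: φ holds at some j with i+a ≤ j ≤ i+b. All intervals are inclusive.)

Evaluate at each i in [0,4]:
  i=0: ✗ (none in [2,2])
  i=1: ✗ (none in [3,3])
  i=2: ✓ (witness j=4)
  i=3: ✗ (none in [5,5])
  i=4: ✓ (witness j=6)
Positions where it holds: {2, 4} → 2.

2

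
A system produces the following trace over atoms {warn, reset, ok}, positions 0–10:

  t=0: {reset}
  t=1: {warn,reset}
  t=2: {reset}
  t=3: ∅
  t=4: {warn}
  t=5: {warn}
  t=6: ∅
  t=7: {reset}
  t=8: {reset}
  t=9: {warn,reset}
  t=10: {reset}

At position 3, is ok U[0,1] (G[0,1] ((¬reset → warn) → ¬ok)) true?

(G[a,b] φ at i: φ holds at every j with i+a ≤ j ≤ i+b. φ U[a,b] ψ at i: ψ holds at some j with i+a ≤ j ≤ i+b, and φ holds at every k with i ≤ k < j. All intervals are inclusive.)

True

Need some j in [3,4] with G[0,1] ((¬reset → warn) → ¬ok), and ok at every k in [3,j-1].
  j=3: G[0,1] ((¬reset → warn) → ¬ok) holds; no prefix to check → satisfied.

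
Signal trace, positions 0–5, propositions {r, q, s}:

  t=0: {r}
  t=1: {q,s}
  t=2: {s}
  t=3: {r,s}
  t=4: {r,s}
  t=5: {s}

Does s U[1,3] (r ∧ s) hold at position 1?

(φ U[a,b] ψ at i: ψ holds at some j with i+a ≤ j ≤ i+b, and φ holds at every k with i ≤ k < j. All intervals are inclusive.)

Need some j in [2,4] with (r ∧ s), and s at every k in [1,j-1].
  j=2: (r ∧ s) false.
  j=3: (r ∧ s) holds; s holds at every k in [1,2] → satisfied.

True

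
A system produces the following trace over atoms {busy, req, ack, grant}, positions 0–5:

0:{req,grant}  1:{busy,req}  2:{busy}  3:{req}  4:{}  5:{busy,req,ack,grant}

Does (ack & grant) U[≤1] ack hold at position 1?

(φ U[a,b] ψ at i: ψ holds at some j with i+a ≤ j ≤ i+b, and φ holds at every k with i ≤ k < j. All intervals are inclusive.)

No

Need some j in [1,2] with ack, and (ack & grant) at every k in [1,j-1].
  j=1: ack false.
  j=2: ack false.
No j in the window works → until fails.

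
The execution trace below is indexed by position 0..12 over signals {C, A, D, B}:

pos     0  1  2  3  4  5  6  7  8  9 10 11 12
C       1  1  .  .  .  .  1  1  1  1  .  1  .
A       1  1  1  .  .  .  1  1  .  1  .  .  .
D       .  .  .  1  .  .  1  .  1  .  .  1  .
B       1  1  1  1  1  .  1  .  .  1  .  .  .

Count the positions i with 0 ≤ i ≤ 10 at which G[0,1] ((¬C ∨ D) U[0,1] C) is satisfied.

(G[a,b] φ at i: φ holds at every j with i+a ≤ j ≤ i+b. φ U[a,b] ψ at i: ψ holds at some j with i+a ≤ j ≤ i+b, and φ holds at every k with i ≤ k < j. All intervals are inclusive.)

Evaluate at each i in [0,10]:
  i=0: ✓ (all of [0,1])
  i=1: ✗ (fails at j=2)
  i=2: ✗ (fails at j=2)
  i=3: ✗ (fails at j=3)
  i=4: ✗ (fails at j=4)
  i=5: ✓ (all of [5,6])
  i=6: ✓ (all of [6,7])
  i=7: ✓ (all of [7,8])
  i=8: ✓ (all of [8,9])
  i=9: ✓ (all of [9,10])
  i=10: ✓ (all of [10,11])
Positions where it holds: {0, 5, 6, 7, 8, 9, 10} → 7.

7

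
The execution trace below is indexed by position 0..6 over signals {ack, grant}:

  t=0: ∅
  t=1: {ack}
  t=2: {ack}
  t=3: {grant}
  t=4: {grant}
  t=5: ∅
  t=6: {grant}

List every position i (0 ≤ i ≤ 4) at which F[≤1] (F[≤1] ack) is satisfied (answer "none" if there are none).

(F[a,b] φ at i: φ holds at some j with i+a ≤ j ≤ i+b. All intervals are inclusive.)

Evaluate at each i in [0,4]:
  i=0: ✓ (witness j=0)
  i=1: ✓ (witness j=1)
  i=2: ✓ (witness j=2)
  i=3: ✗ (none in [3,4])
  i=4: ✗ (none in [4,5])

0, 1, 2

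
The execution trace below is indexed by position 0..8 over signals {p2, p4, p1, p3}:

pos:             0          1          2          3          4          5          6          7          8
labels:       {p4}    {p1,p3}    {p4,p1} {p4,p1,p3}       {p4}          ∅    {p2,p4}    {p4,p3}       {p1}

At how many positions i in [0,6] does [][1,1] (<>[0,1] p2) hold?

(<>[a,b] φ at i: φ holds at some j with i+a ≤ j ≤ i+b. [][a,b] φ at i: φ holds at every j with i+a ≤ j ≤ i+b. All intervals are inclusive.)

2

Evaluate at each i in [0,6]:
  i=0: ✗ (fails at j=1)
  i=1: ✗ (fails at j=2)
  i=2: ✗ (fails at j=3)
  i=3: ✗ (fails at j=4)
  i=4: ✓ (all of [5,5])
  i=5: ✓ (all of [6,6])
  i=6: ✗ (fails at j=7)
Positions where it holds: {4, 5} → 2.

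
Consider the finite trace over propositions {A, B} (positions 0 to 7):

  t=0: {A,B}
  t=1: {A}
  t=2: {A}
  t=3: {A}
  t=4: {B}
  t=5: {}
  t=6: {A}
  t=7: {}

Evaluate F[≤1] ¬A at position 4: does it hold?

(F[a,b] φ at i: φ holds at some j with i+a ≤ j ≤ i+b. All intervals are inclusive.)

Check ¬A at each j in [4,5]:
  j=4: true
  j=5: true
Found at j=4 → formula holds.

Holds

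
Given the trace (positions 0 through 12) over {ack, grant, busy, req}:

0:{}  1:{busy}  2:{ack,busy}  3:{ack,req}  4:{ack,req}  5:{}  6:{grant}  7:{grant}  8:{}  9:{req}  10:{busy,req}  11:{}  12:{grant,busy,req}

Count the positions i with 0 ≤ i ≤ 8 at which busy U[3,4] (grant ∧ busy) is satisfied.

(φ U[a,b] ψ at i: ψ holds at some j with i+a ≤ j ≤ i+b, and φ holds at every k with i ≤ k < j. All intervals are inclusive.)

0

Evaluate at each i in [0,8]:
  i=0: ✗ (no rhs in [3,4])
  i=1: ✗ (no rhs in [4,5])
  i=2: ✗ (no rhs in [5,6])
  i=3: ✗ (no rhs in [6,7])
  i=4: ✗ (no rhs in [7,8])
  i=5: ✗ (no rhs in [8,9])
  i=6: ✗ (no rhs in [9,10])
  i=7: ✗ (no rhs in [10,11])
  i=8: ✗ (lhs fails at k=8 before rhs at j=12)
Positions where it holds: {} → 0.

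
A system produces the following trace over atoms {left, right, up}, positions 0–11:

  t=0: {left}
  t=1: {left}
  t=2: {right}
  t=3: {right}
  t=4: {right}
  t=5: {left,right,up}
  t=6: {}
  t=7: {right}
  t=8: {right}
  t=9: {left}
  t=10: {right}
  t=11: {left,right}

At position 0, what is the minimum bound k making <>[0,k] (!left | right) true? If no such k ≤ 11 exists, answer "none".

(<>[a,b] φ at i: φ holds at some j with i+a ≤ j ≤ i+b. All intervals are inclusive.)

Scan j = 0,1,… for (!left | right):
  j=0: fails
  j=1: fails
  j=2: holds
First hit at j=2, so smallest k = 2-0 = 2.

2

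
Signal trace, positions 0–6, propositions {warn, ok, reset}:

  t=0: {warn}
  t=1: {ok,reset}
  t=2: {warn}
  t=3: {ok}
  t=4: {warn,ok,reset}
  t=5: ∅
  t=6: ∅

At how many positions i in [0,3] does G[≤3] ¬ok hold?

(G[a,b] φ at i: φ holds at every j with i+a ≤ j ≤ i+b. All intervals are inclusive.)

0

Evaluate at each i in [0,3]:
  i=0: ✗ (fails at j=1)
  i=1: ✗ (fails at j=1)
  i=2: ✗ (fails at j=3)
  i=3: ✗ (fails at j=3)
Positions where it holds: {} → 0.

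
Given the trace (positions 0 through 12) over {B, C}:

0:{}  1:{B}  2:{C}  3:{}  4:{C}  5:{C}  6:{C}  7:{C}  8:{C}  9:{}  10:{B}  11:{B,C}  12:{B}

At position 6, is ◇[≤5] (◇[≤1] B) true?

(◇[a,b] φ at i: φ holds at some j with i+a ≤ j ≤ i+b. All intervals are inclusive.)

Check ◇[≤1] B at each j in [6,11]:
  j=6: fails (none in [6,7])
  j=7: fails (none in [7,8])
  j=8: fails (none in [8,9])
  j=9: holds (witness at 10)
  j=10: holds (witness at 10)
  j=11: holds (witness at 11)
Found at j=9 → formula holds.

True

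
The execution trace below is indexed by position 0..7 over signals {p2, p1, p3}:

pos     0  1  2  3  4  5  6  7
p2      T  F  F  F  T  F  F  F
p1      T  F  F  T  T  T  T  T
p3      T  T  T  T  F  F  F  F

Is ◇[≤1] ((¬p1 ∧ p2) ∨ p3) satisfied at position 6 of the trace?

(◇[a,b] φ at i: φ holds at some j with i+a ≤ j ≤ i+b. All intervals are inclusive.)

No

Check ((¬p1 ∧ p2) ∨ p3) at each j in [6,7]:
  j=6: false
  j=7: false
No position in the window satisfies it → formula fails.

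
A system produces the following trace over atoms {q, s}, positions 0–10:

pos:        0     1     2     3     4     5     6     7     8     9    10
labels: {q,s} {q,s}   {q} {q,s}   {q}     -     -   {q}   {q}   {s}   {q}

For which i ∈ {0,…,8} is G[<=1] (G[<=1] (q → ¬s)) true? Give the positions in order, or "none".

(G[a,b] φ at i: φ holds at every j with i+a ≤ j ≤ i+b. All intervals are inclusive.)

4, 5, 6, 7, 8

Evaluate at each i in [0,8]:
  i=0: ✗ (fails at j=0)
  i=1: ✗ (fails at j=1)
  i=2: ✗ (fails at j=2)
  i=3: ✗ (fails at j=3)
  i=4: ✓ (all of [4,5])
  i=5: ✓ (all of [5,6])
  i=6: ✓ (all of [6,7])
  i=7: ✓ (all of [7,8])
  i=8: ✓ (all of [8,9])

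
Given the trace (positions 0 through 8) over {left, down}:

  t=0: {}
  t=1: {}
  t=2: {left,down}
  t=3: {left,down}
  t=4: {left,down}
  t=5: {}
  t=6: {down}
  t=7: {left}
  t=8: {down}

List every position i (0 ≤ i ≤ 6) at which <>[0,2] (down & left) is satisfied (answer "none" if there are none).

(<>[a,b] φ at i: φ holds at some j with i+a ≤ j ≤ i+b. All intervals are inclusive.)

Evaluate at each i in [0,6]:
  i=0: ✓ (witness j=2)
  i=1: ✓ (witness j=2)
  i=2: ✓ (witness j=2)
  i=3: ✓ (witness j=3)
  i=4: ✓ (witness j=4)
  i=5: ✗ (none in [5,7])
  i=6: ✗ (none in [6,8])

0, 1, 2, 3, 4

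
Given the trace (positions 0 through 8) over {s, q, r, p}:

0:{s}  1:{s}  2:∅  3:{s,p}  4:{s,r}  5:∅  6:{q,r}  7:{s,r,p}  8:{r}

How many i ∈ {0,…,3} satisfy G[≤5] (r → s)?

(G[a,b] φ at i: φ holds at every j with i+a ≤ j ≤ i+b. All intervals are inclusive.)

Evaluate at each i in [0,3]:
  i=0: ✓ (all of [0,5])
  i=1: ✗ (fails at j=6)
  i=2: ✗ (fails at j=6)
  i=3: ✗ (fails at j=6)
Positions where it holds: {0} → 1.

1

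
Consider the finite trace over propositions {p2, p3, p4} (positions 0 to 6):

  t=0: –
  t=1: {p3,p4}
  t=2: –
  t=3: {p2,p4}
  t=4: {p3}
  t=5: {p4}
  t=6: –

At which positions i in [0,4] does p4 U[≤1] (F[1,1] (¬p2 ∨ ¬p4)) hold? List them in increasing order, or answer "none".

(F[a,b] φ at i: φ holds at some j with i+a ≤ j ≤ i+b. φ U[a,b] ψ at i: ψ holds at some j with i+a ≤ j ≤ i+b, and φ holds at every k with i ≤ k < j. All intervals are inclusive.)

0, 1, 3, 4

Evaluate at each i in [0,4]:
  i=0: ✓ (rhs at j=0)
  i=1: ✓ (rhs at j=1)
  i=2: ✗ (lhs fails at k=2 before rhs at j=3)
  i=3: ✓ (rhs at j=3)
  i=4: ✓ (rhs at j=4)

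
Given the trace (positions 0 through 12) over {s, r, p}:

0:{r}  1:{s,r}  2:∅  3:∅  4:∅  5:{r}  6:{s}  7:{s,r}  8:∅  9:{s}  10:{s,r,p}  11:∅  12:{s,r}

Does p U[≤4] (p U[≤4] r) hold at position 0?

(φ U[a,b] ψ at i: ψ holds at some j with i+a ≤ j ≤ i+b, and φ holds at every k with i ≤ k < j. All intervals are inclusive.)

Need some j in [0,4] with (p U[≤4] r), and p at every k in [0,j-1].
  j=0: (p U[≤4] r) holds; no prefix to check → satisfied.

True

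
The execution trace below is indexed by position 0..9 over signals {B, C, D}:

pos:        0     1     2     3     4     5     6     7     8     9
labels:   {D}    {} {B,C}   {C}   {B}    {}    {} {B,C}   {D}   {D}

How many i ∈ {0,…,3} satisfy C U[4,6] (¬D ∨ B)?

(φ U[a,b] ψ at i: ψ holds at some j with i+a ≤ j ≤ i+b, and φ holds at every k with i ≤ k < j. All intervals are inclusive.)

0

Evaluate at each i in [0,3]:
  i=0: ✗ (lhs fails at k=0 before rhs at j=4)
  i=1: ✗ (lhs fails at k=1 before rhs at j=5)
  i=2: ✗ (lhs fails at k=4 before rhs at j=6)
  i=3: ✗ (lhs fails at k=4 before rhs at j=7)
Positions where it holds: {} → 0.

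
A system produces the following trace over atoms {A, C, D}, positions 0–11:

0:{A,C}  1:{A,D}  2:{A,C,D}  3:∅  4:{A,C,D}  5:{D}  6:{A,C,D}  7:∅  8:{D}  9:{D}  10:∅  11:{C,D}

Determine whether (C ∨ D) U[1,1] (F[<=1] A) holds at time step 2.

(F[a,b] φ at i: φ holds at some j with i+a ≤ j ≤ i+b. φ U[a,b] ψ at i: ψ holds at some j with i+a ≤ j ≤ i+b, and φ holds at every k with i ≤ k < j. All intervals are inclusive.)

True

Need some j in [3,3] with F[<=1] A, and (C ∨ D) at every k in [2,j-1].
  j=3: F[<=1] A holds; (C ∨ D) holds at every k in [2,2] → satisfied.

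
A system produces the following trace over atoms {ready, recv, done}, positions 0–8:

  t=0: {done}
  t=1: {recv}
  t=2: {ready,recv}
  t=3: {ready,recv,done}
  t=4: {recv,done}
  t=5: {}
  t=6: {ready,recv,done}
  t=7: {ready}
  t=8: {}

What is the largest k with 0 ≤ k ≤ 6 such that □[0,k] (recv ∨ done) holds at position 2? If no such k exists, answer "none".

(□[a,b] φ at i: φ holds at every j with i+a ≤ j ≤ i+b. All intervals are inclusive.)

(recv ∨ done) must hold from j=2 onward; find where it first fails.
  j=2: holds
  j=3: holds
  j=4: holds
  j=5: fails
Holds on [2,4], so largest k = 2.

2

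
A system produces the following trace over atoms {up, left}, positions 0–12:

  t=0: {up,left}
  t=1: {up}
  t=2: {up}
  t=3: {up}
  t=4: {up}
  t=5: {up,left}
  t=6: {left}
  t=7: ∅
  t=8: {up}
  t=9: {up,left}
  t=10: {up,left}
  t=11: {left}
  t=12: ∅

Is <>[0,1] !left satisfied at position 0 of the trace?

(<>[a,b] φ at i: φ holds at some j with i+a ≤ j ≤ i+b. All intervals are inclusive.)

True

Check !left at each j in [0,1]:
  j=0: false
  j=1: true
Found at j=1 → formula holds.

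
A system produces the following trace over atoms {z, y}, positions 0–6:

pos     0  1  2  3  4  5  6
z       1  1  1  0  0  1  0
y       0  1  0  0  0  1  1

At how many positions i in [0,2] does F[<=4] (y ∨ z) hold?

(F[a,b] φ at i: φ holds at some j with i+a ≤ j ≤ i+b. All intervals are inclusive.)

Evaluate at each i in [0,2]:
  i=0: ✓ (witness j=0)
  i=1: ✓ (witness j=1)
  i=2: ✓ (witness j=2)
Positions where it holds: {0, 1, 2} → 3.

3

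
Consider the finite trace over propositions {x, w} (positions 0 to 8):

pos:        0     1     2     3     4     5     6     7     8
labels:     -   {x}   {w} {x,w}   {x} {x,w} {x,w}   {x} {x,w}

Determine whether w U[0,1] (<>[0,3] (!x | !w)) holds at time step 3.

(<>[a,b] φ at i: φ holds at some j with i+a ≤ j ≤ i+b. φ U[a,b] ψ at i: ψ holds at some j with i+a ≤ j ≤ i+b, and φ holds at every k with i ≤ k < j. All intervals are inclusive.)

Need some j in [3,4] with <>[0,3] (!x | !w), and w at every k in [3,j-1].
  j=3: <>[0,3] (!x | !w) holds; no prefix to check → satisfied.

True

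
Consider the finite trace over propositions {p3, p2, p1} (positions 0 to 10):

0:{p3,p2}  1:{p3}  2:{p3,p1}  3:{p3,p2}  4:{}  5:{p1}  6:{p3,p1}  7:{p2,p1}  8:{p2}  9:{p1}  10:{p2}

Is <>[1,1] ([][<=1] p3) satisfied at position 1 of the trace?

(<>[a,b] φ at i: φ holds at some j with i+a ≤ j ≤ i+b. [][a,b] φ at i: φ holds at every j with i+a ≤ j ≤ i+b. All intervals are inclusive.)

Check [][<=1] p3 at each j in [2,2]:
  j=2: holds on [2,3]
Found at j=2 → formula holds.

True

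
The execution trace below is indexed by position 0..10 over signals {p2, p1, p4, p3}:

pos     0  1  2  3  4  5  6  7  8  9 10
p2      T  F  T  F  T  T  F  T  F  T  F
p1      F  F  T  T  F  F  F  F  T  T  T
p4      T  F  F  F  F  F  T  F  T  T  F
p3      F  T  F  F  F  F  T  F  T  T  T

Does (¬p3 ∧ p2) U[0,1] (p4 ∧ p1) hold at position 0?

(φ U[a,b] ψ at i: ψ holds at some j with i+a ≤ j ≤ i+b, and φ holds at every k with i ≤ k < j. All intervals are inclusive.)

Need some j in [0,1] with (p4 ∧ p1), and (¬p3 ∧ p2) at every k in [0,j-1].
  j=0: (p4 ∧ p1) false.
  j=1: (p4 ∧ p1) false.
No j in the window works → until fails.

False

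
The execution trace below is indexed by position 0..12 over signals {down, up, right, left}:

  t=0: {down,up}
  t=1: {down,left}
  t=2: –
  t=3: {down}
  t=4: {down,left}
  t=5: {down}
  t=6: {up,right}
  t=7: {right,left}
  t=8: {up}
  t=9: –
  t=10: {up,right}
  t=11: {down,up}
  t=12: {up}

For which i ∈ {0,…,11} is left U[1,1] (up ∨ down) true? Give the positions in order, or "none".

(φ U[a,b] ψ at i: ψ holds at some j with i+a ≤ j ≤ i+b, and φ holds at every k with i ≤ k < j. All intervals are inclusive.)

4, 7

Evaluate at each i in [0,11]:
  i=0: ✗ (lhs fails at k=0 before rhs at j=1)
  i=1: ✗ (no rhs in [2,2])
  i=2: ✗ (lhs fails at k=2 before rhs at j=3)
  i=3: ✗ (lhs fails at k=3 before rhs at j=4)
  i=4: ✓ (rhs at j=5; lhs holds on [4,4])
  i=5: ✗ (lhs fails at k=5 before rhs at j=6)
  i=6: ✗ (no rhs in [7,7])
  i=7: ✓ (rhs at j=8; lhs holds on [7,7])
  i=8: ✗ (no rhs in [9,9])
  i=9: ✗ (lhs fails at k=9 before rhs at j=10)
  i=10: ✗ (lhs fails at k=10 before rhs at j=11)
  i=11: ✗ (lhs fails at k=11 before rhs at j=12)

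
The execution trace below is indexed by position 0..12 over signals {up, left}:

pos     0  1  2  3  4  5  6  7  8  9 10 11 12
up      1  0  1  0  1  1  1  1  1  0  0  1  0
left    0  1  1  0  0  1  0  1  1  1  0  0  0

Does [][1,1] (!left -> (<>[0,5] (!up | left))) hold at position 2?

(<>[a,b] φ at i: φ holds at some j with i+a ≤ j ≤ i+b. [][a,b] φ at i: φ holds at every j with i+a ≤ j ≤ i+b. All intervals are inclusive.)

Yes

Check (!left -> (<>[0,5] (!up | left))) at every j in [3,3]:
  j=3: antecedent true; consequent holds (witness at 3) → ✓
All positions satisfy it → formula holds.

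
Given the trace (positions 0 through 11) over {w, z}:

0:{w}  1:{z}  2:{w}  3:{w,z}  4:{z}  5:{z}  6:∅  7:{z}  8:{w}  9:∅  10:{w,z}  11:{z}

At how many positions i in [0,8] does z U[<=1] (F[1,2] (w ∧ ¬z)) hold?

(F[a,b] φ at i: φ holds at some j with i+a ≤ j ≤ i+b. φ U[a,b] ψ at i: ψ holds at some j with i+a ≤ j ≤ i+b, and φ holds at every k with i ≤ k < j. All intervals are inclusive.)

Evaluate at each i in [0,8]:
  i=0: ✓ (rhs at j=0)
  i=1: ✓ (rhs at j=1)
  i=2: ✗ (no rhs in [2,3])
  i=3: ✗ (no rhs in [3,4])
  i=4: ✗ (no rhs in [4,5])
  i=5: ✓ (rhs at j=6; lhs holds on [5,5])
  i=6: ✓ (rhs at j=6)
  i=7: ✓ (rhs at j=7)
  i=8: ✗ (no rhs in [8,9])
Positions where it holds: {0, 1, 5, 6, 7} → 5.

5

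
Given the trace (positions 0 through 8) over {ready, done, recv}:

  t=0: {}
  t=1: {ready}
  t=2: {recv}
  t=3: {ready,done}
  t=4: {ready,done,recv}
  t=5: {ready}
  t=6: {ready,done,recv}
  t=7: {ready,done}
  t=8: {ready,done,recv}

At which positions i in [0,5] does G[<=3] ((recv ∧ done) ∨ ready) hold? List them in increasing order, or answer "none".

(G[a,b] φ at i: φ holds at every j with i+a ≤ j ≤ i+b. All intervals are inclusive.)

3, 4, 5

Evaluate at each i in [0,5]:
  i=0: ✗ (fails at j=0)
  i=1: ✗ (fails at j=2)
  i=2: ✗ (fails at j=2)
  i=3: ✓ (all of [3,6])
  i=4: ✓ (all of [4,7])
  i=5: ✓ (all of [5,8])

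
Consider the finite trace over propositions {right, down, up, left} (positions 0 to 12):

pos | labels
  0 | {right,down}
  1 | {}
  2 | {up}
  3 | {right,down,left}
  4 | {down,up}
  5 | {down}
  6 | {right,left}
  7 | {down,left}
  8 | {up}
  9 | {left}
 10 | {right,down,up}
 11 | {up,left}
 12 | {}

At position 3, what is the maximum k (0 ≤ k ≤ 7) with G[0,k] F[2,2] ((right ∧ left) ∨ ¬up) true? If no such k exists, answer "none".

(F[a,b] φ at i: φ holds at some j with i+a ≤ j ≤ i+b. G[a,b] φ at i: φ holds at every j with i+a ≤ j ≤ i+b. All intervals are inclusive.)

F[2,2] ((right ∧ left) ∨ ¬up) must hold from j=3 onward; find where it first fails.
  j=3: holds
  j=4: holds
  j=5: holds
  j=6: fails
Holds on [3,5], so largest k = 2.

2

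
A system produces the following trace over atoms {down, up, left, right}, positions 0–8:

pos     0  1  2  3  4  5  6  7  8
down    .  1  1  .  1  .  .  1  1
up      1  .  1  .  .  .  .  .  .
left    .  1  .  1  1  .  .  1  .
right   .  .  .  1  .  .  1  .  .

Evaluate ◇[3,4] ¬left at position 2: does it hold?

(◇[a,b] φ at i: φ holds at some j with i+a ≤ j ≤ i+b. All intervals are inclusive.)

Holds

Check ¬left at each j in [5,6]:
  j=5: true
  j=6: true
Found at j=5 → formula holds.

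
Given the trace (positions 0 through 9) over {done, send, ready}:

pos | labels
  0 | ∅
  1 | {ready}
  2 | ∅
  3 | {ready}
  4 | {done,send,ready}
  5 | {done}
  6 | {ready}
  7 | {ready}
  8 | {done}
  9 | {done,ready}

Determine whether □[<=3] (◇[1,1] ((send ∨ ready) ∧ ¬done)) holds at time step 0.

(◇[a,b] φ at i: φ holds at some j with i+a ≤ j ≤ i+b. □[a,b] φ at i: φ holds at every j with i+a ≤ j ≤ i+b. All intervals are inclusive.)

No

Check ◇[1,1] ((send ∨ ready) ∧ ¬done) at every j in [0,3]:
  j=0: holds (witness at 1)
  j=1: fails (none in [2,2])
  j=2: holds (witness at 3)
  j=3: fails (none in [4,4])
Fails at j=1 → formula fails.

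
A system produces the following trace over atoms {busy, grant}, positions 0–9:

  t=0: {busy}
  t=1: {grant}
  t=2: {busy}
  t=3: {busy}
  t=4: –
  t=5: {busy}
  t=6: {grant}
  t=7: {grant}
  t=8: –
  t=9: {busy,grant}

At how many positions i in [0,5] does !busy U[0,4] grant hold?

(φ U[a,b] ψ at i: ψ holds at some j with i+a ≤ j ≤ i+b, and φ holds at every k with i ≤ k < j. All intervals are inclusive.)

1

Evaluate at each i in [0,5]:
  i=0: ✗ (lhs fails at k=0 before rhs at j=1)
  i=1: ✓ (rhs at j=1)
  i=2: ✗ (lhs fails at k=2 before rhs at j=6)
  i=3: ✗ (lhs fails at k=3 before rhs at j=6)
  i=4: ✗ (lhs fails at k=5 before rhs at j=6)
  i=5: ✗ (lhs fails at k=5 before rhs at j=6)
Positions where it holds: {1} → 1.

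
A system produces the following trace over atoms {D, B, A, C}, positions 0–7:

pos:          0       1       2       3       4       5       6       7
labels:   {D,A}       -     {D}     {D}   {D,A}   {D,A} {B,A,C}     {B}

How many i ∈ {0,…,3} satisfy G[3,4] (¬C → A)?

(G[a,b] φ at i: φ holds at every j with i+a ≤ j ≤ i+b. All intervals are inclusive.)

2

Evaluate at each i in [0,3]:
  i=0: ✗ (fails at j=3)
  i=1: ✓ (all of [4,5])
  i=2: ✓ (all of [5,6])
  i=3: ✗ (fails at j=7)
Positions where it holds: {1, 2} → 2.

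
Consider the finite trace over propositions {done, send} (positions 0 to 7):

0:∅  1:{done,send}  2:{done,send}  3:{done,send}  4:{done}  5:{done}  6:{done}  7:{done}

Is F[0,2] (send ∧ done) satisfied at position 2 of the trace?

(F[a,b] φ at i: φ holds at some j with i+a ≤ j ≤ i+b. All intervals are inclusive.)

True

Check (send ∧ done) at each j in [2,4]:
  j=2: true
  j=3: true
  j=4: false
Found at j=2 → formula holds.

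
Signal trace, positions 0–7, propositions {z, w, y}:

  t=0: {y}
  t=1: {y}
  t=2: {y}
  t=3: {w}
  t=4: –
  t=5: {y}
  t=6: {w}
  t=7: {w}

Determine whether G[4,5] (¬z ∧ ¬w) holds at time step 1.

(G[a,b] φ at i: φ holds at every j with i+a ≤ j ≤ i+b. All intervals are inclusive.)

Check (¬z ∧ ¬w) at every j in [5,6]:
  j=5: true
  j=6: false
Fails at j=6 → formula fails.

No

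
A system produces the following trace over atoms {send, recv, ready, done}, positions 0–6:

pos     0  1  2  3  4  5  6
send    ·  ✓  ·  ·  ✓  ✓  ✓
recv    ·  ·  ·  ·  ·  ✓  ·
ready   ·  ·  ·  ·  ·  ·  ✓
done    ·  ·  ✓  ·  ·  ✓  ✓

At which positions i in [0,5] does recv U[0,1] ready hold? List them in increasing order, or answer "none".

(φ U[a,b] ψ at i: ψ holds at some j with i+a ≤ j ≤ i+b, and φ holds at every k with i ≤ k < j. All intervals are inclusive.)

5

Evaluate at each i in [0,5]:
  i=0: ✗ (no rhs in [0,1])
  i=1: ✗ (no rhs in [1,2])
  i=2: ✗ (no rhs in [2,3])
  i=3: ✗ (no rhs in [3,4])
  i=4: ✗ (no rhs in [4,5])
  i=5: ✓ (rhs at j=6; lhs holds on [5,5])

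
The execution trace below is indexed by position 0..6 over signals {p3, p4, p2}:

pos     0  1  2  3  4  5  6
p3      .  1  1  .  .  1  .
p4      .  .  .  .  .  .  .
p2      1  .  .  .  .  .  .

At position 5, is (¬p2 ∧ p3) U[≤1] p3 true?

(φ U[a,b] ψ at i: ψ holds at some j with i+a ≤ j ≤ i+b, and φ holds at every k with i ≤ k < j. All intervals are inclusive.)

Need some j in [5,6] with p3, and (¬p2 ∧ p3) at every k in [5,j-1].
  j=5: p3 holds; no prefix to check → satisfied.

Holds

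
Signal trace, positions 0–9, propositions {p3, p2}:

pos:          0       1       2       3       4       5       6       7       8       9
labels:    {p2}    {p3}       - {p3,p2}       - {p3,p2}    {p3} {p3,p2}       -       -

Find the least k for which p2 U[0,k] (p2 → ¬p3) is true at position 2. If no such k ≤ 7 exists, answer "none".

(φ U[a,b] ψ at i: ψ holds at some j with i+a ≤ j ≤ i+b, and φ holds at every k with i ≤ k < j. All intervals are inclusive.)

0

Need earliest j ≥ 2 with (p2 → ¬p3), and p2 at every k in [2,j-1].
  j=2: rhs holds (empty prefix). k = 0.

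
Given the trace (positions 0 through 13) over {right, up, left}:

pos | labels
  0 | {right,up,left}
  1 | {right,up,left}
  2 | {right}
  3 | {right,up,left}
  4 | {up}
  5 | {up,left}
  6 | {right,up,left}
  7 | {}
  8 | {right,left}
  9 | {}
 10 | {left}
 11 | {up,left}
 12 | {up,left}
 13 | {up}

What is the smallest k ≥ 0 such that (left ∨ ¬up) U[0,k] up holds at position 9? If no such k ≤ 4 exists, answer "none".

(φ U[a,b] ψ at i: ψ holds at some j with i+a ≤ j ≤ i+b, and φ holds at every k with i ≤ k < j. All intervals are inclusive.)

Need earliest j ≥ 9 with up, and (left ∨ ¬up) at every k in [9,j-1].
  j=9: rhs fails.
  j=10: rhs fails.
  j=11: rhs holds; lhs holds on [9,10]. k = 2.

2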